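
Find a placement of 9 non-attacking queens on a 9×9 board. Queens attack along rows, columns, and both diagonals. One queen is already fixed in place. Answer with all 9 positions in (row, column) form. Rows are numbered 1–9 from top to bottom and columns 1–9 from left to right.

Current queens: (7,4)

(1,3) (2,6) (3,9) (4,2) (5,5) (6,7) (7,4) (8,1) (9,8)

Row 1: attacked by (7,4)→{4}. Safe: 1, 2, 3, 5, 6, 7, 8, 9. Place at column 3.
Row 2: attacked by (1,3)→{2,3,4}; (7,4)→{4,9}. Safe: 1, 5, 6, 7, 8. Place at column 6.
Row 3: attacked by (1,3)→{1,3,5}; (2,6)→{5,6,7}; (7,4)→{4,8}. Safe: 2, 9. Place at column 9.
Row 4: attacked by (1,3)→{3,6}; (2,6)→{4,6,8}; (3,9)→{8,9}; (7,4)→{1,4,7}. Safe: 2, 5. Place at column 2.
Row 5: attacked by (1,3)→{3,7}; (2,6)→{3,6,9}; (3,9)→{7,9}; (4,2)→{1,2,3}; (7,4)→{2,4,6}. Safe: 5, 8. Place at column 5.
Row 6: attacked by (1,3)→{3,8}; (2,6)→{2,6}; (3,9)→{6,9}; (4,2)→{2,4}; (5,5)→{4,5,6}; (7,4)→{3,4,5}. Safe: 1, 7. Place at column 7.
Row 8: attacked by (1,3)→{3}; (2,6)→{6}; (3,9)→{4,9}; (4,2)→{2,6}; (5,5)→{2,5,8}; (6,7)→{5,7,9}; (7,4)→{3,4,5}. Safe: 1. Place at column 1.
Row 9: attacked by (1,3)→{3}; (2,6)→{6}; (3,9)→{3,9}; (4,2)→{2,7}; (5,5)→{1,5,9}; (6,7)→{4,7}; (7,4)→{2,4,6}; (8,1)→{1,2}. Safe: 8. Place at column 8.
Columns [3, 6, 9, 2, 5, 7, 4, 1, 8], r−c [-2, -4, -6, 2, 0, -1, 3, 7, 1], r+c [4, 8, 12, 6, 10, 13, 11, 9, 17] are all distinct, so no two queens attack.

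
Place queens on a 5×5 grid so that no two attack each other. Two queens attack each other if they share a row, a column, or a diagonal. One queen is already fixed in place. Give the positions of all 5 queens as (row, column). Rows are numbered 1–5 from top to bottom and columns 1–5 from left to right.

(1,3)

Row 2: attacked by (1,3)→{2,3,4}. Safe: 1, 5. Place at column 5.
Row 3: attacked by (1,3)→{1,3,5}; (2,5)→{4,5}. Safe: 2. Place at column 2.
Row 4: attacked by (1,3)→{3}; (2,5)→{3,5}; (3,2)→{1,2,3}. Safe: 4. Place at column 4.
Row 5: attacked by (1,3)→{3}; (2,5)→{2,5}; (3,2)→{2,4}; (4,4)→{3,4,5}. Safe: 1. Place at column 1.
Columns [3, 5, 2, 4, 1], r−c [-2, -3, 1, 0, 4], r+c [4, 7, 5, 8, 6] are all distinct, so no two queens attack.

(1,3) (2,5) (3,2) (4,4) (5,1)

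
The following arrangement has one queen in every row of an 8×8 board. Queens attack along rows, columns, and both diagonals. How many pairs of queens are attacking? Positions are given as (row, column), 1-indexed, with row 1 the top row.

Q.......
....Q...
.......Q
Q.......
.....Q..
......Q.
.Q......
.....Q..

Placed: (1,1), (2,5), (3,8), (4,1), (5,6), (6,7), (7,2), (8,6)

4

Same column: (1,1)–(4,1) (column 1); (5,6)–(8,6) (column 6).
Same diagonal: (3,8)–(5,6) (|3−5| = |8−6| = 2); (5,6)–(6,7) (|5−6| = |6−7| = 1).
Total attacking pairs: 4.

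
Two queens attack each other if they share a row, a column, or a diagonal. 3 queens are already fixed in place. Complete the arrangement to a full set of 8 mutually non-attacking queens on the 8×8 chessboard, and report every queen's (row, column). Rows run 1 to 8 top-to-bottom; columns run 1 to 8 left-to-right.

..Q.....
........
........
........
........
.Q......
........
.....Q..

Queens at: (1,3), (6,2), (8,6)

(1,3) (2,1) (3,7) (4,5) (5,8) (6,2) (7,4) (8,6)

Row 2: attacked by (1,3)→{2,3,4}; (6,2)→{2,6}; (8,6)→{6}. Safe: 1, 5, 7, 8. Place at column 1.
Row 3: attacked by (1,3)→{1,3,5}; (2,1)→{1,2}; (6,2)→{2,5}; (8,6)→{1,6}. Safe: 4, 7, 8. Place at column 7.
Row 4: attacked by (1,3)→{3,6}; (2,1)→{1,3}; (3,7)→{6,7,8}; (6,2)→{2,4}; (8,6)→{2,6}. Safe: 5. Place at column 5.
Row 5: attacked by (1,3)→{3,7}; (2,1)→{1,4}; (3,7)→{5,7}; (4,5)→{4,5,6}; (6,2)→{1,2,3}; (8,6)→{3,6}. Safe: 8. Place at column 8.
Row 7: attacked by (1,3)→{3}; (2,1)→{1,6}; (3,7)→{3,7}; (4,5)→{2,5,8}; (5,8)→{6,8}; (6,2)→{1,2,3}; (8,6)→{5,6,7}. Safe: 4. Place at column 4.
Columns [3, 1, 7, 5, 8, 2, 4, 6], r−c [-2, 1, -4, -1, -3, 4, 3, 2], r+c [4, 3, 10, 9, 13, 8, 11, 14] are all distinct, so no two queens attack.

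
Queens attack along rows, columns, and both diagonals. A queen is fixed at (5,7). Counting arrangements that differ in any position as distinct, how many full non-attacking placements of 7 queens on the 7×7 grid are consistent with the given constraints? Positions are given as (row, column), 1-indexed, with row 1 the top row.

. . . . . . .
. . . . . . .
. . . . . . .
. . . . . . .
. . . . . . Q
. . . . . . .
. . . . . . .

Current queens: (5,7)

6

Branch on row 1: col 1 → 1; col 2 → 2; col 4 → 0; col 5 → 1; col 6 → 2.
Sum: 1 + 2 + 0 + 1 + 2 = 6.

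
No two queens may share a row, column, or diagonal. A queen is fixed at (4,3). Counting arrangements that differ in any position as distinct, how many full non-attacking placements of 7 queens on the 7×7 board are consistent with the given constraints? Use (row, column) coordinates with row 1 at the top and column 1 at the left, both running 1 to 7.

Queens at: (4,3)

4

Branch on row 1: col 1 → 1; col 2 → 1; col 4 → 1; col 5 → 1; col 7 → 0.
Sum: 1 + 1 + 1 + 1 + 0 = 4.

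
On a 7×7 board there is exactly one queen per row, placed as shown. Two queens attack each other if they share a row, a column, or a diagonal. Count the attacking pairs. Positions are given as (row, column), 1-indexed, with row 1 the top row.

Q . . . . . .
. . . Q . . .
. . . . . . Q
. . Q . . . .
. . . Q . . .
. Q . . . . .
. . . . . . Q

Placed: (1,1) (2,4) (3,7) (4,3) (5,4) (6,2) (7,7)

Same column: (2,4)–(5,4) (column 4); (3,7)–(7,7) (column 7).
Same diagonal: (1,1)–(7,7) (|1−7| = |1−7| = 6); (4,3)–(5,4) (|4−5| = |3−4| = 1).
Total attacking pairs: 4.

4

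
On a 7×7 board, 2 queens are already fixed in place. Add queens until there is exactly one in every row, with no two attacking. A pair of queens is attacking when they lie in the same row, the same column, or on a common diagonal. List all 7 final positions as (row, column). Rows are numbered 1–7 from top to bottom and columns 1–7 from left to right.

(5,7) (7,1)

Row 1: attacked by (5,7)→{3,7}; (7,1)→{1,7}. Safe: 2, 4, 5, 6. Place at column 5.
Row 2: attacked by (1,5)→{4,5,6}; (5,7)→{4,7}; (7,1)→{1,6}. Safe: 2, 3. Place at column 2.
Row 3: attacked by (1,5)→{3,5,7}; (2,2)→{1,2,3}; (5,7)→{5,7}; (7,1)→{1,5}. Safe: 4, 6. Place at column 6.
Row 4: attacked by (1,5)→{2,5}; (2,2)→{2,4}; (3,6)→{5,6,7}; (5,7)→{6,7}; (7,1)→{1,4}. Safe: 3. Place at column 3.
Row 6: attacked by (1,5)→{5}; (2,2)→{2,6}; (3,6)→{3,6}; (4,3)→{1,3,5}; (5,7)→{6,7}; (7,1)→{1,2}. Safe: 4. Place at column 4.
Columns [5, 2, 6, 3, 7, 4, 1], r−c [-4, 0, -3, 1, -2, 2, 6], r+c [6, 4, 9, 7, 12, 10, 8] are all distinct, so no two queens attack.

(1,5) (2,2) (3,6) (4,3) (5,7) (6,4) (7,1)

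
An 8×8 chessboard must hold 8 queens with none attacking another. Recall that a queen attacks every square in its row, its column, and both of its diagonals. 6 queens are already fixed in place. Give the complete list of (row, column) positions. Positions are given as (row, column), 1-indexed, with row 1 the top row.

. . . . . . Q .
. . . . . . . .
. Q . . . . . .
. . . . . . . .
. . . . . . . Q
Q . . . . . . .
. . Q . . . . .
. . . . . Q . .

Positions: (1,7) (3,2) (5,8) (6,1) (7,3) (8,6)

(1,7) (2,4) (3,2) (4,5) (5,8) (6,1) (7,3) (8,6)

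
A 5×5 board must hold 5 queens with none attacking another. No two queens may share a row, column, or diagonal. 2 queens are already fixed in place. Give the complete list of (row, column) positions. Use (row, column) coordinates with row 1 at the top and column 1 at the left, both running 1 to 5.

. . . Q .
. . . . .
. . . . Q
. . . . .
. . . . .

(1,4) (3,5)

Row 2: attacked by (1,4)→{3,4,5}; (3,5)→{4,5}. Safe: 1, 2. Place at column 2.
Row 4: attacked by (1,4)→{1,4}; (2,2)→{2,4}; (3,5)→{4,5}. Safe: 3. Place at column 3.
Row 5: attacked by (1,4)→{4}; (2,2)→{2,5}; (3,5)→{3,5}; (4,3)→{2,3,4}. Safe: 1. Place at column 1.
Columns [4, 2, 5, 3, 1], r−c [-3, 0, -2, 1, 4], r+c [5, 4, 8, 7, 6] are all distinct, so no two queens attack.

(1,4) (2,2) (3,5) (4,3) (5,1)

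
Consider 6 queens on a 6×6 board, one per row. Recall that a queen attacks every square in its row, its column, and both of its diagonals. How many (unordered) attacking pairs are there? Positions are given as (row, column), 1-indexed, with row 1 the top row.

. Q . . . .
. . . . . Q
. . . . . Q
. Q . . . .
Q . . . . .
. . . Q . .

Same column: (1,2)–(4,2) (column 2); (2,6)–(3,6) (column 6).
Same diagonal: (4,2)–(5,1) (|4−5| = |2−1| = 1); (4,2)–(6,4) (|4−6| = |2−4| = 2).
Total attacking pairs: 4.

4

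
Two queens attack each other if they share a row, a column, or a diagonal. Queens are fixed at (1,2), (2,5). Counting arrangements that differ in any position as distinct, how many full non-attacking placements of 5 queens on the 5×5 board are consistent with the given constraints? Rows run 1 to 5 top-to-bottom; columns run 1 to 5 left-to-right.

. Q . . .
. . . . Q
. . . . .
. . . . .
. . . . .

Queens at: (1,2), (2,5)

Branch on row 3: col 1 → 0; col 3 → 1.
Sum: 0 + 1 = 1.

1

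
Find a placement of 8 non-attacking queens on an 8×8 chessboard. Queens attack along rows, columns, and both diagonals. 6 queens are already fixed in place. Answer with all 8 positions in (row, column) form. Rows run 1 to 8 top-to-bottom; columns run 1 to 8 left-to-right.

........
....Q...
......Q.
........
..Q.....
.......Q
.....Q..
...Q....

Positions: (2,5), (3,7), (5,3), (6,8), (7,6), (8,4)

(1,2) (2,5) (3,7) (4,1) (5,3) (6,8) (7,6) (8,4)

Row 1: attacked by (2,5)→{4,5,6}; (3,7)→{5,7}; (5,3)→{3,7}; (6,8)→{3,8}; (7,6)→{6}; (8,4)→{4}. Safe: 1, 2. Place at column 2.
Row 4: attacked by (1,2)→{2,5}; (2,5)→{3,5,7}; (3,7)→{6,7,8}; (5,3)→{2,3,4}; (6,8)→{6,8}; (7,6)→{3,6}; (8,4)→{4,8}. Safe: 1. Place at column 1.
Columns [2, 5, 7, 1, 3, 8, 6, 4], r−c [-1, -3, -4, 3, 2, -2, 1, 4], r+c [3, 7, 10, 5, 8, 14, 13, 12] are all distinct, so no two queens attack.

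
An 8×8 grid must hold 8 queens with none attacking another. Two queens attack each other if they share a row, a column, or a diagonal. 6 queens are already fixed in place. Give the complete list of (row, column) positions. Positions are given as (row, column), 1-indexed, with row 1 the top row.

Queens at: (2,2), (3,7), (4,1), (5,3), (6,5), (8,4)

Row 1: attacked by (2,2)→{1,2,3}; (3,7)→{5,7}; (4,1)→{1,4}; (5,3)→{3,7}; (6,5)→{5}; (8,4)→{4}. Safe: 6, 8. Place at column 6.
Row 7: attacked by (1,6)→{6}; (2,2)→{2,7}; (3,7)→{3,7}; (4,1)→{1,4}; (5,3)→{1,3,5}; (6,5)→{4,5,6}; (8,4)→{3,4,5}. Safe: 8. Place at column 8.
Columns [6, 2, 7, 1, 3, 5, 8, 4], r−c [-5, 0, -4, 3, 2, 1, -1, 4], r+c [7, 4, 10, 5, 8, 11, 15, 12] are all distinct, so no two queens attack.

(1,6) (2,2) (3,7) (4,1) (5,3) (6,5) (7,8) (8,4)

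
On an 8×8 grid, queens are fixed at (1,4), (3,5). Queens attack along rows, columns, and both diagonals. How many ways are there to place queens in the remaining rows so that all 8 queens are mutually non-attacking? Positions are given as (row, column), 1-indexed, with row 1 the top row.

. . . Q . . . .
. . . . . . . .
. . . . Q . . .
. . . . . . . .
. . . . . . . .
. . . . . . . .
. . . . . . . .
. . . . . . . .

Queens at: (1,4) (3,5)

Branch on row 2: col 1 → 2; col 2 → 1; col 7 → 2; col 8 → 1.
Sum: 2 + 1 + 2 + 1 = 6.

6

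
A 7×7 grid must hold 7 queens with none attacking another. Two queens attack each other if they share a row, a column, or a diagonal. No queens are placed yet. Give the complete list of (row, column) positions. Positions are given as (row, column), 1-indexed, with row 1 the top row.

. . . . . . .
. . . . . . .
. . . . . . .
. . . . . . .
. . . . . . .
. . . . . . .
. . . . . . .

(1,2) (2,7) (3,5) (4,3) (5,1) (6,6) (7,4)

Row 1: Safe: 1, 2, 3, 4, 5, 6, 7. Place at column 2.
Row 2: attacked by (1,2)→{1,2,3}. Safe: 4, 5, 6, 7. Place at column 7.
Row 3: attacked by (1,2)→{2,4}; (2,7)→{6,7}. Safe: 1, 3, 5. Place at column 5.
Row 4: attacked by (1,2)→{2,5}; (2,7)→{5,7}; (3,5)→{4,5,6}. Safe: 1, 3. Place at column 3.
Row 5: attacked by (1,2)→{2,6}; (2,7)→{4,7}; (3,5)→{3,5,7}; (4,3)→{2,3,4}. Safe: 1. Place at column 1.
Row 6: attacked by (1,2)→{2,7}; (2,7)→{3,7}; (3,5)→{2,5}; (4,3)→{1,3,5}; (5,1)→{1,2}. Safe: 4, 6. Place at column 6.
Row 7: attacked by (1,2)→{2}; (2,7)→{2,7}; (3,5)→{1,5}; (4,3)→{3,6}; (5,1)→{1,3}; (6,6)→{5,6,7}. Safe: 4. Place at column 4.
Columns [2, 7, 5, 3, 1, 6, 4], r−c [-1, -5, -2, 1, 4, 0, 3], r+c [3, 9, 8, 7, 6, 12, 11] are all distinct, so no two queens attack.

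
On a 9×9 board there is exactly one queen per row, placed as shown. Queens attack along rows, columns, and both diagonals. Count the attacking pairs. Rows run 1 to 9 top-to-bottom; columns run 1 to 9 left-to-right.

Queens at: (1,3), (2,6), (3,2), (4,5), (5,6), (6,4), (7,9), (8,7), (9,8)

Same column: (2,6)–(5,6) (column 6).
Same diagonal: (1,3)–(7,9) (|1−7| = |3−9| = 6); (3,2)–(8,7) (|3−8| = |2−7| = 5); (3,2)–(9,8) (|3−9| = |2−8| = 6); (4,5)–(5,6) (|4−5| = |5−6| = 1); (8,7)–(9,8) (|8−9| = |7−8| = 1).
Total attacking pairs: 6.

6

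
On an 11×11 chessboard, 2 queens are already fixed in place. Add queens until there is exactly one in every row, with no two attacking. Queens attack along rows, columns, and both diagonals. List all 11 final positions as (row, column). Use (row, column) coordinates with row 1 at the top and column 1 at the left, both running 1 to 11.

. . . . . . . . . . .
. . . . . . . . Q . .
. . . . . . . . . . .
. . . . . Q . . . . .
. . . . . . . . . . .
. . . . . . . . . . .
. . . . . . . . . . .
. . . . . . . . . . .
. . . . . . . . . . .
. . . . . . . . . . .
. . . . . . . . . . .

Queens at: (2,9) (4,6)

Row 1: attacked by (2,9)→{8,9,10}; (4,6)→{3,6,9}. Safe: 1, 2, 4, 5, 7, 11. Place at column 4.
Row 3: attacked by (1,4)→{2,4,6}; (2,9)→{8,9,10}; (4,6)→{5,6,7}. Safe: 1, 3, 11. Place at column 3.
Row 5: attacked by (1,4)→{4,8}; (2,9)→{6,9}; (3,3)→{1,3,5}; (4,6)→{5,6,7}. Safe: 2, 10, 11. Place at column 2.
Row 6: attacked by (1,4)→{4,9}; (2,9)→{5,9}; (3,3)→{3,6}; (4,6)→{4,6,8}; (5,2)→{1,2,3}. Safe: 7, 10, 11. Place at column 10.
Row 7: attacked by (1,4)→{4,10}; (2,9)→{4,9}; (3,3)→{3,7}; (4,6)→{3,6,9}; (5,2)→{2,4}; (6,10)→{9,10,11}. Safe: 1, 5, 8. Place at column 5.
Row 8: attacked by (1,4)→{4,11}; (2,9)→{3,9}; (3,3)→{3,8}; (4,6)→{2,6,10}; (5,2)→{2,5}; (6,10)→{8,10}; (7,5)→{4,5,6}. Safe: 1, 7. Place at column 1.
Row 9: attacked by (1,4)→{4}; (2,9)→{2,9}; (3,3)→{3,9}; (4,6)→{1,6,11}; (5,2)→{2,6}; (6,10)→{7,10}; (7,5)→{3,5,7}; (8,1)→{1,2}. Safe: 8. Place at column 8.
Row 10: attacked by (1,4)→{4}; (2,9)→{1,9}; (3,3)→{3,10}; (4,6)→{6}; (5,2)→{2,7}; (6,10)→{6,10}; (7,5)→{2,5,8}; (8,1)→{1,3}; (9,8)→{7,8,9}. Safe: 11. Place at column 11.
Row 11: attacked by (1,4)→{4}; (2,9)→{9}; (3,3)→{3,11}; (4,6)→{6}; (5,2)→{2,8}; (6,10)→{5,10}; (7,5)→{1,5,9}; (8,1)→{1,4}; (9,8)→{6,8,10}; (10,11)→{10,11}. Safe: 7. Place at column 7.
Columns [4, 9, 3, 6, 2, 10, 5, 1, 8, 11, 7], r−c [-3, -7, 0, -2, 3, -4, 2, 7, 1, -1, 4], r+c [5, 11, 6, 10, 7, 16, 12, 9, 17, 21, 18] are all distinct, so no two queens attack.

(1,4) (2,9) (3,3) (4,6) (5,2) (6,10) (7,5) (8,1) (9,8) (10,11) (11,7)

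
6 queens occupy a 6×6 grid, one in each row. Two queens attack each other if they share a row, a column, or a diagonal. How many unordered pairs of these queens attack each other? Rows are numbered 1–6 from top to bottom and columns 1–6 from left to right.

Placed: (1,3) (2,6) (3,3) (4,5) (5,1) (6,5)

3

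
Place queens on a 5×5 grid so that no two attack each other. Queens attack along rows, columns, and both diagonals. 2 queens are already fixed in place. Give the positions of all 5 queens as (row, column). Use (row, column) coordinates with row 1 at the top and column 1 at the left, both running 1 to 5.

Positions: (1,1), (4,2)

Row 2: attacked by (1,1)→{1,2}; (4,2)→{2,4}. Safe: 3, 5. Place at column 3.
Row 3: attacked by (1,1)→{1,3}; (2,3)→{2,3,4}; (4,2)→{1,2,3}. Safe: 5. Place at column 5.
Row 5: attacked by (1,1)→{1,5}; (2,3)→{3}; (3,5)→{3,5}; (4,2)→{1,2,3}. Safe: 4. Place at column 4.
Columns [1, 3, 5, 2, 4], r−c [0, -1, -2, 2, 1], r+c [2, 5, 8, 6, 9] are all distinct, so no two queens attack.

(1,1) (2,3) (3,5) (4,2) (5,4)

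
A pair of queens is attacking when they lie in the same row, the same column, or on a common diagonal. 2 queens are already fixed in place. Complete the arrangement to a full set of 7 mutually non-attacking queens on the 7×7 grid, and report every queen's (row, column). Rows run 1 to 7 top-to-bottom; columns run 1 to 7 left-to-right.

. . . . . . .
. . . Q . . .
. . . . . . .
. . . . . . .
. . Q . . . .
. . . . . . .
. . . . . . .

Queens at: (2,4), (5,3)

(1,2) (2,4) (3,6) (4,1) (5,3) (6,5) (7,7)

Row 1: attacked by (2,4)→{3,4,5}; (5,3)→{3,7}. Safe: 1, 2, 6. Place at column 2.
Row 3: attacked by (1,2)→{2,4}; (2,4)→{3,4,5}; (5,3)→{1,3,5}. Safe: 6, 7. Place at column 6.
Row 4: attacked by (1,2)→{2,5}; (2,4)→{2,4,6}; (3,6)→{5,6,7}; (5,3)→{2,3,4}. Safe: 1. Place at column 1.
Row 6: attacked by (1,2)→{2,7}; (2,4)→{4}; (3,6)→{3,6}; (4,1)→{1,3}; (5,3)→{2,3,4}. Safe: 5. Place at column 5.
Row 7: attacked by (1,2)→{2}; (2,4)→{4}; (3,6)→{2,6}; (4,1)→{1,4}; (5,3)→{1,3,5}; (6,5)→{4,5,6}. Safe: 7. Place at column 7.
Columns [2, 4, 6, 1, 3, 5, 7], r−c [-1, -2, -3, 3, 2, 1, 0], r+c [3, 6, 9, 5, 8, 11, 14] are all distinct, so no two queens attack.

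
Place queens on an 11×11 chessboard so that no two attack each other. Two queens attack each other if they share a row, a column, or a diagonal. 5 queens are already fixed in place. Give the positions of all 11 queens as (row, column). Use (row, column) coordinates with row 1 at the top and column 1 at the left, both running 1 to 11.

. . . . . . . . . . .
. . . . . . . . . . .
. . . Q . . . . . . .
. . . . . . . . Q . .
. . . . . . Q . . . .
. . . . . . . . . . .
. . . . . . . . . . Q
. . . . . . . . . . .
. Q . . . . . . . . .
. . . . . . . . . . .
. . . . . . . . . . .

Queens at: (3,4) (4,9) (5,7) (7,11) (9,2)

(1,1) (2,8) (3,4) (4,9) (5,7) (6,3) (7,11) (8,6) (9,2) (10,5) (11,10)

Row 1: attacked by (3,4)→{2,4,6}; (4,9)→{6,9}; (5,7)→{3,7,11}; (7,11)→{5,11}; (9,2)→{2,10}. Safe: 1, 8. Place at column 1.
Row 2: attacked by (1,1)→{1,2}; (3,4)→{3,4,5}; (4,9)→{7,9,11}; (5,7)→{4,7,10}; (7,11)→{6,11}; (9,2)→{2,9}. Safe: 8. Place at column 8.
Row 6: attacked by (1,1)→{1,6}; (2,8)→{4,8}; (3,4)→{1,4,7}; (4,9)→{7,9,11}; (5,7)→{6,7,8}; (7,11)→{10,11}; (9,2)→{2,5}. Safe: 3. Place at column 3.
Row 8: attacked by (1,1)→{1,8}; (2,8)→{2,8}; (3,4)→{4,9}; (4,9)→{5,9}; (5,7)→{4,7,10}; (6,3)→{1,3,5}; (7,11)→{10,11}; (9,2)→{1,2,3}. Safe: 6. Place at column 6.
Row 10: attacked by (1,1)→{1,10}; (2,8)→{8}; (3,4)→{4,11}; (4,9)→{3,9}; (5,7)→{2,7}; (6,3)→{3,7}; (7,11)→{8,11}; (8,6)→{4,6,8}; (9,2)→{1,2,3}. Safe: 5. Place at column 5.
Row 11: attacked by (1,1)→{1,11}; (2,8)→{8}; (3,4)→{4}; (4,9)→{2,9}; (5,7)→{1,7}; (6,3)→{3,8}; (7,11)→{7,11}; (8,6)→{3,6,9}; (9,2)→{2,4}; (10,5)→{4,5,6}. Safe: 10. Place at column 10.
Columns [1, 8, 4, 9, 7, 3, 11, 6, 2, 5, 10], r−c [0, -6, -1, -5, -2, 3, -4, 2, 7, 5, 1], r+c [2, 10, 7, 13, 12, 9, 18, 14, 11, 15, 21] are all distinct, so no two queens attack.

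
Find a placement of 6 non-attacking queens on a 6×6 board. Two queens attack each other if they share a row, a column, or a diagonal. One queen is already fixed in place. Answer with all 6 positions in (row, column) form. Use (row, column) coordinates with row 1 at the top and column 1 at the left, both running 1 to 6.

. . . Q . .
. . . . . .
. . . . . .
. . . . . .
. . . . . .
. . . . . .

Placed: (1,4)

(1,4) (2,1) (3,5) (4,2) (5,6) (6,3)

Row 2: attacked by (1,4)→{3,4,5}. Safe: 1, 2, 6. Place at column 1.
Row 3: attacked by (1,4)→{2,4,6}; (2,1)→{1,2}. Safe: 3, 5. Place at column 5.
Row 4: attacked by (1,4)→{1,4}; (2,1)→{1,3}; (3,5)→{4,5,6}. Safe: 2. Place at column 2.
Row 5: attacked by (1,4)→{4}; (2,1)→{1,4}; (3,5)→{3,5}; (4,2)→{1,2,3}. Safe: 6. Place at column 6.
Row 6: attacked by (1,4)→{4}; (2,1)→{1,5}; (3,5)→{2,5}; (4,2)→{2,4}; (5,6)→{5,6}. Safe: 3. Place at column 3.
Columns [4, 1, 5, 2, 6, 3], r−c [-3, 1, -2, 2, -1, 3], r+c [5, 3, 8, 6, 11, 9] are all distinct, so no two queens attack.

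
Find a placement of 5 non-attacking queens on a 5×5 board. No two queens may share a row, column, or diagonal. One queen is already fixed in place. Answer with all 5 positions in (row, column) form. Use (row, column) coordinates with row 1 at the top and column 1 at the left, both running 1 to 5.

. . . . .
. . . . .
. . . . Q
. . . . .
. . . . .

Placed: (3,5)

Row 1: attacked by (3,5)→{3,5}. Safe: 1, 2, 4. Place at column 1.
Row 2: attacked by (1,1)→{1,2}; (3,5)→{4,5}. Safe: 3. Place at column 3.
Row 4: attacked by (1,1)→{1,4}; (2,3)→{1,3,5}; (3,5)→{4,5}. Safe: 2. Place at column 2.
Row 5: attacked by (1,1)→{1,5}; (2,3)→{3}; (3,5)→{3,5}; (4,2)→{1,2,3}. Safe: 4. Place at column 4.
Columns [1, 3, 5, 2, 4], r−c [0, -1, -2, 2, 1], r+c [2, 5, 8, 6, 9] are all distinct, so no two queens attack.

(1,1) (2,3) (3,5) (4,2) (5,4)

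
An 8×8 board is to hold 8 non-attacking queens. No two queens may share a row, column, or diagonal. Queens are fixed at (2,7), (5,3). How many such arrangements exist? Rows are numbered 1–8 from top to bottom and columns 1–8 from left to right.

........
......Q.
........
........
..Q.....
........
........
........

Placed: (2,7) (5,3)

3

Branch on row 1: col 1 → 0; col 2 → 0; col 4 → 0; col 5 → 3.
Sum: 0 + 0 + 0 + 3 = 3.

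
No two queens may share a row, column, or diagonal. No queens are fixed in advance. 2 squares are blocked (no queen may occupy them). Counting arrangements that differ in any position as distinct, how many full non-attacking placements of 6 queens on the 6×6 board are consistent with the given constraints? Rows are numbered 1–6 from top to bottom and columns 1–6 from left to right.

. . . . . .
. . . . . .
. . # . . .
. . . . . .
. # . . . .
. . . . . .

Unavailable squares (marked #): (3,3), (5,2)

Branch on row 1: col 1 → 0; col 2 → 1; col 3 → 1; col 4 → 1; col 5 → 1; col 6 → 0.
Sum: 0 + 1 + 1 + 1 + 1 + 0 = 4.

4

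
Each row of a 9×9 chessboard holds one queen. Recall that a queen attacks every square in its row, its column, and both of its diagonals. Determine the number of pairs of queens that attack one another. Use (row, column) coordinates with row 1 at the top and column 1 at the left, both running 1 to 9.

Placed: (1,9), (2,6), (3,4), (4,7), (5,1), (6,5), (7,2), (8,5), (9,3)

2

Same column: (6,5)–(8,5) (column 5).
Same diagonal: (4,7)–(6,5) (|4−6| = |7−5| = 2).
Total attacking pairs: 2.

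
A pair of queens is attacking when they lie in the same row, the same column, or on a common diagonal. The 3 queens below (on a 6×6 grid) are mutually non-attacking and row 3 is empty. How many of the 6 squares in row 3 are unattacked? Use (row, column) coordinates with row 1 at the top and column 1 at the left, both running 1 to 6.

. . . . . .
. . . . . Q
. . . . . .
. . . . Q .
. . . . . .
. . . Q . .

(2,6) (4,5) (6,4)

2

(2,6) attacks row 3 at column 6 and diagonals 5.
(4,5) attacks row 3 at column 5 and diagonals 4, 6.
(6,4) attacks row 3 at column 4 and diagonals 1.
Attacked columns: {1, 4, 5, 6}. Safe: {2, 3}.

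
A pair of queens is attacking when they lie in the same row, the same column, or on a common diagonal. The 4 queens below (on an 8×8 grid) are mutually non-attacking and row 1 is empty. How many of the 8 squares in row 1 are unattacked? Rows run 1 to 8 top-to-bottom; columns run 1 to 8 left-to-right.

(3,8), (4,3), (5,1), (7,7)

2

(3,8) attacks row 1 at column 8 and diagonals 6.
(4,3) attacks row 1 at column 3 and diagonals 6.
(5,1) attacks row 1 at column 1 and diagonals 5.
(7,7) attacks row 1 at column 7 and diagonals 1.
Attacked columns: {1, 3, 5, 6, 7, 8}. Safe: {2, 4}.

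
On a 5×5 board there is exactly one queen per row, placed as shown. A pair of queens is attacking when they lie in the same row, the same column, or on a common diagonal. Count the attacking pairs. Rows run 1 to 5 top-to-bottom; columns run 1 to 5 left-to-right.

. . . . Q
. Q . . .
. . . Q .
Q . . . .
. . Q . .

0

All columns are distinct and no two queens satisfy |Δrow| = |Δcol|, so no pair attacks.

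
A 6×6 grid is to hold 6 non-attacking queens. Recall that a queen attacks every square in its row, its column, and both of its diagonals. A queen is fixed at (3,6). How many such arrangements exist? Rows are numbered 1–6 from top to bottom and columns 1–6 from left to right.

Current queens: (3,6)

1

Branch on row 1: col 1 → 0; col 2 → 1; col 3 → 0; col 5 → 0.
Sum: 0 + 1 + 0 + 0 = 1.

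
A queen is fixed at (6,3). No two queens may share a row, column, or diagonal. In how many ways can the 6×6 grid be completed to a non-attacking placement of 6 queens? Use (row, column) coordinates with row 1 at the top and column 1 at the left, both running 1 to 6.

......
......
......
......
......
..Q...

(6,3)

Branch on row 1: col 1 → 0; col 2 → 0; col 4 → 1; col 5 → 0; col 6 → 0.
Sum: 0 + 0 + 1 + 0 + 0 = 1.

1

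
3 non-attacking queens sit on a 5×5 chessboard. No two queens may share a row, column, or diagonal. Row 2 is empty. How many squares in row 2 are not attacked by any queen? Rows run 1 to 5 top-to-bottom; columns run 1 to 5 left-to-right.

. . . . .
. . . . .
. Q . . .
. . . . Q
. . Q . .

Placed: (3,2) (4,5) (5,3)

1

(3,2) attacks row 2 at column 2 and diagonals 1, 3.
(4,5) attacks row 2 at column 5 and diagonals 3.
(5,3) attacks row 2 at column 3.
Attacked columns: {1, 2, 3, 5}. Safe: {4}.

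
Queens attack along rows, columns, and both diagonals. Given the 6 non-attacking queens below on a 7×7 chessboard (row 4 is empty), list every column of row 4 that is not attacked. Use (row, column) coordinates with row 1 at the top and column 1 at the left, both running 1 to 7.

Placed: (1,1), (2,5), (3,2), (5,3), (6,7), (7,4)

(1,1) attacks row 4 at column 1 and diagonals 4.
(2,5) attacks row 4 at column 5 and diagonals 3, 7.
(3,2) attacks row 4 at column 2 and diagonals 1, 3.
(5,3) attacks row 4 at column 3 and diagonals 2, 4.
(6,7) attacks row 4 at column 7 and diagonals 5.
(7,4) attacks row 4 at column 4 and diagonals 1, 7.
Attacked columns: {1, 2, 3, 4, 5, 7}. Safe: {6}.

columns 6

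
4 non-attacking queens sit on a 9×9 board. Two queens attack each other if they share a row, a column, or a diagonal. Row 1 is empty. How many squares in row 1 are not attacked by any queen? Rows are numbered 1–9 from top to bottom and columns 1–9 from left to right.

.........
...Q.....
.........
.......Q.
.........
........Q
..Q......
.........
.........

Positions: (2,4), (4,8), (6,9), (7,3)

(2,4) attacks row 1 at column 4 and diagonals 3, 5.
(4,8) attacks row 1 at column 8 and diagonals 5.
(6,9) attacks row 1 at column 9 and diagonals 4.
(7,3) attacks row 1 at column 3 and diagonals 9.
Attacked columns: {3, 4, 5, 8, 9}. Safe: {1, 2, 6, 7}.

4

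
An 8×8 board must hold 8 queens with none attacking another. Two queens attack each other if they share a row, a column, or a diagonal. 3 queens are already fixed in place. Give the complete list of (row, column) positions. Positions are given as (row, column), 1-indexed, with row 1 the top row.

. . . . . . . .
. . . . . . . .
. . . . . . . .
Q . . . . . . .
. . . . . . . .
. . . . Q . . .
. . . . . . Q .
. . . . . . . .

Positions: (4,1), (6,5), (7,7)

(1,2) (2,8) (3,6) (4,1) (5,3) (6,5) (7,7) (8,4)

Row 1: attacked by (4,1)→{1,4}; (6,5)→{5}; (7,7)→{1,7}. Safe: 2, 3, 6, 8. Place at column 2.
Row 2: attacked by (1,2)→{1,2,3}; (4,1)→{1,3}; (6,5)→{1,5}; (7,7)→{2,7}. Safe: 4, 6, 8. Place at column 8.
Row 3: attacked by (1,2)→{2,4}; (2,8)→{7,8}; (4,1)→{1,2}; (6,5)→{2,5,8}; (7,7)→{3,7}. Safe: 6. Place at column 6.
Row 5: attacked by (1,2)→{2,6}; (2,8)→{5,8}; (3,6)→{4,6,8}; (4,1)→{1,2}; (6,5)→{4,5,6}; (7,7)→{5,7}. Safe: 3. Place at column 3.
Row 8: attacked by (1,2)→{2}; (2,8)→{2,8}; (3,6)→{1,6}; (4,1)→{1,5}; (5,3)→{3,6}; (6,5)→{3,5,7}; (7,7)→{6,7,8}. Safe: 4. Place at column 4.
Columns [2, 8, 6, 1, 3, 5, 7, 4], r−c [-1, -6, -3, 3, 2, 1, 0, 4], r+c [3, 10, 9, 5, 8, 11, 14, 12] are all distinct, so no two queens attack.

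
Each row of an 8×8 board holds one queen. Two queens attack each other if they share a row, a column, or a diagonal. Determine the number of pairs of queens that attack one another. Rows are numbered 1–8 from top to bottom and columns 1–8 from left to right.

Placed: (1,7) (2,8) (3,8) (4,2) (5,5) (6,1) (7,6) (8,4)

Same column: (2,8)–(3,8) (column 8).
Same diagonal: (1,7)–(2,8) (|1−2| = |7−8| = 1); (2,8)–(5,5) (|2−5| = |8−5| = 3).
Total attacking pairs: 3.

3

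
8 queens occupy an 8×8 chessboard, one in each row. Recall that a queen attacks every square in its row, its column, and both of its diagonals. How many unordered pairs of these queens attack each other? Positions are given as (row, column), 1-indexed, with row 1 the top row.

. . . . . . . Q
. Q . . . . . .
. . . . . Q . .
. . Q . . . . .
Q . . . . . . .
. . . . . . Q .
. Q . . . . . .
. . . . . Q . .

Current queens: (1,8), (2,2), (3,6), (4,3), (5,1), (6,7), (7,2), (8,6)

5

Same column: (2,2)–(7,2) (column 2); (3,6)–(8,6) (column 6).
Same diagonal: (1,8)–(3,6) (|1−3| = |8−6| = 2); (1,8)–(7,2) (|1−7| = |8−2| = 6); (3,6)–(7,2) (|3−7| = |6−2| = 4).
Total attacking pairs: 5.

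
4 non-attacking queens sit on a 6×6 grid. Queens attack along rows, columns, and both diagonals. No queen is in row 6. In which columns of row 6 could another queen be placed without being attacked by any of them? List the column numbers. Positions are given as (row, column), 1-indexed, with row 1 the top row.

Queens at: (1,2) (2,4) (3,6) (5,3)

(1,2) attacks row 6 at column 2.
(2,4) attacks row 6 at column 4.
(3,6) attacks row 6 at column 6 and diagonals 3.
(5,3) attacks row 6 at column 3 and diagonals 2, 4.
Attacked columns: {2, 3, 4, 6}. Safe: {1, 5}.

columns 1, 5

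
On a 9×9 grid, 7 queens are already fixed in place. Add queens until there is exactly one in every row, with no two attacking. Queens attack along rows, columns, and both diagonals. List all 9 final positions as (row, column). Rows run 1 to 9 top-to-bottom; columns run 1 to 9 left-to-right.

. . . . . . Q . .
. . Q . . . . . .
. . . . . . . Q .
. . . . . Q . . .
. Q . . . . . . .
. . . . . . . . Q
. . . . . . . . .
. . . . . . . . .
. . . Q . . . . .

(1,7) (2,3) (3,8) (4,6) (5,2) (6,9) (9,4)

Row 7: attacked by (1,7)→{1,7}; (2,3)→{3,8}; (3,8)→{4,8}; (4,6)→{3,6,9}; (5,2)→{2,4}; (6,9)→{8,9}; (9,4)→{2,4,6}. Safe: 5. Place at column 5.
Row 8: attacked by (1,7)→{7}; (2,3)→{3,9}; (3,8)→{3,8}; (4,6)→{2,6}; (5,2)→{2,5}; (6,9)→{7,9}; (7,5)→{4,5,6}; (9,4)→{3,4,5}. Safe: 1. Place at column 1.
Columns [7, 3, 8, 6, 2, 9, 5, 1, 4], r−c [-6, -1, -5, -2, 3, -3, 2, 7, 5], r+c [8, 5, 11, 10, 7, 15, 12, 9, 13] are all distinct, so no two queens attack.

(1,7) (2,3) (3,8) (4,6) (5,2) (6,9) (7,5) (8,1) (9,4)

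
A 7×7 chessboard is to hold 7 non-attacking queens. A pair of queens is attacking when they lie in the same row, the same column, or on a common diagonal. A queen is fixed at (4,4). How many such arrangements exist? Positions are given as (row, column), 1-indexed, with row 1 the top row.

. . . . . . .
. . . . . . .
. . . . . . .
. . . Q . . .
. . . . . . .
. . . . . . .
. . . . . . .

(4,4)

Branch on row 1: col 2 → 2; col 3 → 2; col 5 → 2; col 6 → 2.
Sum: 2 + 2 + 2 + 2 = 8.

8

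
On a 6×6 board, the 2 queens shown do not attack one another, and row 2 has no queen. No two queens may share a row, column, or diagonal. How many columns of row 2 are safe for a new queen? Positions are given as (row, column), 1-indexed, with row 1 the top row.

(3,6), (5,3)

3

(3,6) attacks row 2 at column 6 and diagonals 5.
(5,3) attacks row 2 at column 3 and diagonals 6.
Attacked columns: {3, 5, 6}. Safe: {1, 2, 4}.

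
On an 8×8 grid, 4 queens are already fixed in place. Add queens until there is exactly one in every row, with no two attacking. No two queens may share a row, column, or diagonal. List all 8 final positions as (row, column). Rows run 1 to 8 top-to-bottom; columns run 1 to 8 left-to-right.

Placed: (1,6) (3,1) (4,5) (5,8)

(1,6) (2,4) (3,1) (4,5) (5,8) (6,2) (7,7) (8,3)

Row 2: attacked by (1,6)→{5,6,7}; (3,1)→{1,2}; (4,5)→{3,5,7}; (5,8)→{5,8}. Safe: 4. Place at column 4.
Row 6: attacked by (1,6)→{1,6}; (2,4)→{4,8}; (3,1)→{1,4}; (4,5)→{3,5,7}; (5,8)→{7,8}. Safe: 2. Place at column 2.
Row 7: attacked by (1,6)→{6}; (2,4)→{4}; (3,1)→{1,5}; (4,5)→{2,5,8}; (5,8)→{6,8}; (6,2)→{1,2,3}. Safe: 7. Place at column 7.
Row 8: attacked by (1,6)→{6}; (2,4)→{4}; (3,1)→{1,6}; (4,5)→{1,5}; (5,8)→{5,8}; (6,2)→{2,4}; (7,7)→{6,7,8}. Safe: 3. Place at column 3.
Columns [6, 4, 1, 5, 8, 2, 7, 3], r−c [-5, -2, 2, -1, -3, 4, 0, 5], r+c [7, 6, 4, 9, 13, 8, 14, 11] are all distinct, so no two queens attack.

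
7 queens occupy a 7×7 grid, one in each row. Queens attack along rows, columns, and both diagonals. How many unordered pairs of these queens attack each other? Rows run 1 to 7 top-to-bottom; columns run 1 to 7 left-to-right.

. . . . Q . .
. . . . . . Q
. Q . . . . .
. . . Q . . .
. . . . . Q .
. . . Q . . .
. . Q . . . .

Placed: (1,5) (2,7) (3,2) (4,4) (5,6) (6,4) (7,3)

2

Same column: (4,4)–(6,4) (column 4).
Same diagonal: (6,4)–(7,3) (|6−7| = |4−3| = 1).
Total attacking pairs: 2.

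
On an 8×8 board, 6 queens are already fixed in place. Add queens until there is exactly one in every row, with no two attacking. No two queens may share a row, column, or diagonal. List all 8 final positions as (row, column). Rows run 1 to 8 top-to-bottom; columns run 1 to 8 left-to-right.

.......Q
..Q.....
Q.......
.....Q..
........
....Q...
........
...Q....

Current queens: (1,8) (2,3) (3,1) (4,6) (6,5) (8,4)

(1,8) (2,3) (3,1) (4,6) (5,2) (6,5) (7,7) (8,4)

Row 5: attacked by (1,8)→{4,8}; (2,3)→{3,6}; (3,1)→{1,3}; (4,6)→{5,6,7}; (6,5)→{4,5,6}; (8,4)→{1,4,7}. Safe: 2. Place at column 2.
Row 7: attacked by (1,8)→{2,8}; (2,3)→{3,8}; (3,1)→{1,5}; (4,6)→{3,6}; (5,2)→{2,4}; (6,5)→{4,5,6}; (8,4)→{3,4,5}. Safe: 7. Place at column 7.
Columns [8, 3, 1, 6, 2, 5, 7, 4], r−c [-7, -1, 2, -2, 3, 1, 0, 4], r+c [9, 5, 4, 10, 7, 11, 14, 12] are all distinct, so no two queens attack.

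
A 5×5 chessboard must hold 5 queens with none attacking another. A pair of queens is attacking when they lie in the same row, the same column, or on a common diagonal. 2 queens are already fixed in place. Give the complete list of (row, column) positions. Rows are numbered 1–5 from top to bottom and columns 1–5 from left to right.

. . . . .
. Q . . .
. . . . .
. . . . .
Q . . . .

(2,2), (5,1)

Row 1: attacked by (2,2)→{1,2,3}; (5,1)→{1,5}. Safe: 4. Place at column 4.
Row 3: attacked by (1,4)→{2,4}; (2,2)→{1,2,3}; (5,1)→{1,3}. Safe: 5. Place at column 5.
Row 4: attacked by (1,4)→{1,4}; (2,2)→{2,4}; (3,5)→{4,5}; (5,1)→{1,2}. Safe: 3. Place at column 3.
Columns [4, 2, 5, 3, 1], r−c [-3, 0, -2, 1, 4], r+c [5, 4, 8, 7, 6] are all distinct, so no two queens attack.

(1,4) (2,2) (3,5) (4,3) (5,1)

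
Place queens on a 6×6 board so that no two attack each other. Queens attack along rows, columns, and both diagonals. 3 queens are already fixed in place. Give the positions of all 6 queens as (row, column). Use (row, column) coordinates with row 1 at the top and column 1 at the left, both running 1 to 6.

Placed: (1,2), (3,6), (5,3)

Row 2: attacked by (1,2)→{1,2,3}; (3,6)→{5,6}; (5,3)→{3,6}. Safe: 4. Place at column 4.
Row 4: attacked by (1,2)→{2,5}; (2,4)→{2,4,6}; (3,6)→{5,6}; (5,3)→{2,3,4}. Safe: 1. Place at column 1.
Row 6: attacked by (1,2)→{2}; (2,4)→{4}; (3,6)→{3,6}; (4,1)→{1,3}; (5,3)→{2,3,4}. Safe: 5. Place at column 5.
Columns [2, 4, 6, 1, 3, 5], r−c [-1, -2, -3, 3, 2, 1], r+c [3, 6, 9, 5, 8, 11] are all distinct, so no two queens attack.

(1,2) (2,4) (3,6) (4,1) (5,3) (6,5)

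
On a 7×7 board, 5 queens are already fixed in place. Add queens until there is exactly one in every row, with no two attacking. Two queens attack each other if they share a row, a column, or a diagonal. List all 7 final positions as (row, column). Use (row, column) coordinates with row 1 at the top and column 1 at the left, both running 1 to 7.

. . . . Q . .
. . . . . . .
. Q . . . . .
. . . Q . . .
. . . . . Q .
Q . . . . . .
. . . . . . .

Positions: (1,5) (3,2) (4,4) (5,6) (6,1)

(1,5) (2,7) (3,2) (4,4) (5,6) (6,1) (7,3)

Row 2: attacked by (1,5)→{4,5,6}; (3,2)→{1,2,3}; (4,4)→{2,4,6}; (5,6)→{3,6}; (6,1)→{1,5}. Safe: 7. Place at column 7.
Row 7: attacked by (1,5)→{5}; (2,7)→{2,7}; (3,2)→{2,6}; (4,4)→{1,4,7}; (5,6)→{4,6}; (6,1)→{1,2}. Safe: 3. Place at column 3.
Columns [5, 7, 2, 4, 6, 1, 3], r−c [-4, -5, 1, 0, -1, 5, 4], r+c [6, 9, 5, 8, 11, 7, 10] are all distinct, so no two queens attack.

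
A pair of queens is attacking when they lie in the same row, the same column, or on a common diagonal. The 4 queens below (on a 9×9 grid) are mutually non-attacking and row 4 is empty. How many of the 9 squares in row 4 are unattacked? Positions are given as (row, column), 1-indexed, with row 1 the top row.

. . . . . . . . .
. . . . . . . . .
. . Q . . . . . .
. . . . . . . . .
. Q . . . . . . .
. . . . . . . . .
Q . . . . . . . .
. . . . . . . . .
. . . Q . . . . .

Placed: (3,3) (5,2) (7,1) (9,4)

4

(3,3) attacks row 4 at column 3 and diagonals 2, 4.
(5,2) attacks row 4 at column 2 and diagonals 1, 3.
(7,1) attacks row 4 at column 1 and diagonals 4.
(9,4) attacks row 4 at column 4 and diagonals 9.
Attacked columns: {1, 2, 3, 4, 9}. Safe: {5, 6, 7, 8}.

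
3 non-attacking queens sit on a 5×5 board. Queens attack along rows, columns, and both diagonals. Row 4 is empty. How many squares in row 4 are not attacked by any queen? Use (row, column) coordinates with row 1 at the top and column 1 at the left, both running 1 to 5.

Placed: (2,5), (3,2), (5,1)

1

(2,5) attacks row 4 at column 5 and diagonals 3.
(3,2) attacks row 4 at column 2 and diagonals 1, 3.
(5,1) attacks row 4 at column 1 and diagonals 2.
Attacked columns: {1, 2, 3, 5}. Safe: {4}.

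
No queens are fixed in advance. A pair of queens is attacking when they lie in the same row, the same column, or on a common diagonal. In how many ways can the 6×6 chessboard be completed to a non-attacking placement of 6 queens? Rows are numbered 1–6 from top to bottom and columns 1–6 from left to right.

4

Branch on row 1: col 1 → 0; col 2 → 1; col 3 → 1; col 4 → 1; col 5 → 1; col 6 → 0.
Sum: 0 + 1 + 1 + 1 + 1 + 0 = 4.
(This is the classic 6-queens count.)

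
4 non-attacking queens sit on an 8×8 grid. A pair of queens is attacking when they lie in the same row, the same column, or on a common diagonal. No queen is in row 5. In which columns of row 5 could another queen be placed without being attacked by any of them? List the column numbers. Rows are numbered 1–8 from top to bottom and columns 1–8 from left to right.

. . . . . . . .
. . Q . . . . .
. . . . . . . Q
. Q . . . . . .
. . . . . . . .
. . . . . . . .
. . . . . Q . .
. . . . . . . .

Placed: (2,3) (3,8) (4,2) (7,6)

columns 5, 7

(2,3) attacks row 5 at column 3 and diagonals 6.
(3,8) attacks row 5 at column 8 and diagonals 6.
(4,2) attacks row 5 at column 2 and diagonals 1, 3.
(7,6) attacks row 5 at column 6 and diagonals 4, 8.
Attacked columns: {1, 2, 3, 4, 6, 8}. Safe: {5, 7}.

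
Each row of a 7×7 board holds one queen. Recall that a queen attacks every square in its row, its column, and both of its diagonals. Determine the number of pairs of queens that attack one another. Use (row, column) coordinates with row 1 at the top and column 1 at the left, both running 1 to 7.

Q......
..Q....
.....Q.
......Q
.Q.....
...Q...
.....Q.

2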